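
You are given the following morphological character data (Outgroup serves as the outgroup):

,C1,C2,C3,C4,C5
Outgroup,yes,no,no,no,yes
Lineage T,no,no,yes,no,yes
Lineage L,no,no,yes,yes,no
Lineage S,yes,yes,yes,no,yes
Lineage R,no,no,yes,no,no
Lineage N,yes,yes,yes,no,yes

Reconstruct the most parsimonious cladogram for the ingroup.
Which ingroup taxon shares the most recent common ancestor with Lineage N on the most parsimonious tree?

Character polarity is set by the outgroup: the derived state is whichever differs from the outgroup's state, so for C1, C5 the derived state is 'no', and for the remaining characters it is 'yes'.
C1: derived state 'no' in Lineage L, Lineage R, and Lineage T only — synapomorphy for {Lineage L, Lineage R, Lineage T}.
C2: derived state 'yes' in Lineage N and Lineage S only — synapomorphy for {Lineage N, Lineage S}.
C3 (derived state 'yes') is shared by all ingroup taxa — unites the whole ingroup.
C4: derived state 'yes' in Lineage L only — an autapomorphy, so it tells us nothing about relationships among taxa.
Only Lineage L and Lineage R show the derived state 'no' for C5, supporting them as a clade.
Most parsimonious ingroup topology: ((Lineage T,(Lineage L,Lineage R)),(Lineage S,Lineage N)).
Lineage N and Lineage S form a cherry on this tree, so they are sister taxa.

Lineage S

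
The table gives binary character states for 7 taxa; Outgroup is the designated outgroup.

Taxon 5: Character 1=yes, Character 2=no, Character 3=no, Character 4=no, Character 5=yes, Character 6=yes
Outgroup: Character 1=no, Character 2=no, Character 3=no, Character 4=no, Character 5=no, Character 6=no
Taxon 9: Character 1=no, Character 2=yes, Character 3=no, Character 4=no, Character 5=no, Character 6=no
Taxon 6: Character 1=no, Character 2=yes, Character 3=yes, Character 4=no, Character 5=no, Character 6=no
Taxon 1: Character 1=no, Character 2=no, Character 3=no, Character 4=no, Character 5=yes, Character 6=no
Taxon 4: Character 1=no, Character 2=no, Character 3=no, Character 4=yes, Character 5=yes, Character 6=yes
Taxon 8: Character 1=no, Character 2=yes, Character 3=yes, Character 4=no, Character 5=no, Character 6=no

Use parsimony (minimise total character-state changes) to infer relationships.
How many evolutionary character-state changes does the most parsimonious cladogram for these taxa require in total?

The outgroup has state 'no' for every character, so 'yes' is the derived state throughout.
Character 1 (derived state 'yes') is unique to Taxon 5 (autapomorphy; uninformative for grouping).
Character 2: derived state 'yes' in Taxon 6, Taxon 8, and Taxon 9 only — synapomorphy for {Taxon 6, Taxon 8, Taxon 9}.
Character 3 (derived state 'yes') is shared by Taxon 6 and Taxon 8 — a synapomorphy uniting that clade.
Character 4: derived state 'yes' in Taxon 4 only — an autapomorphy, so it tells us nothing about relationships among taxa.
Only Taxon 1, Taxon 4, and Taxon 5 show the derived state 'yes' for Character 5, supporting them as a clade.
Only Taxon 4 and Taxon 5 show the derived state 'yes' for Character 6, supporting them as a clade.
Most parsimonious ingroup topology: (((Taxon 6,Taxon 8),Taxon 9),((Taxon 5,Taxon 4),Taxon 1)).
Changes per character on this tree: Character 1: 1; Character 2: 1; Character 3: 1; Character 4: 1; Character 5: 1; Character 6: 1.
Total = 6.

6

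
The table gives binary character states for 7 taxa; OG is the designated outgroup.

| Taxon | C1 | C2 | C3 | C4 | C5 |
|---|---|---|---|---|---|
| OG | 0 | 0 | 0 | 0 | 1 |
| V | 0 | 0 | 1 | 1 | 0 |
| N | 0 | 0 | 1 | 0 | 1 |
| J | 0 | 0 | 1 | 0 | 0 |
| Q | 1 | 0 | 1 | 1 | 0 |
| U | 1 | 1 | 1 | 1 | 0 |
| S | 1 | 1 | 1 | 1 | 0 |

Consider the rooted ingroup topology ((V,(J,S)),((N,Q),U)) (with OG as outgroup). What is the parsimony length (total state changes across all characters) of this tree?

Map each character onto ((V,(J,S)),((N,Q),U)) (rooted by OG) and count the minimum state changes it requires (Fitch parsimony):
C1: 3; C2: 2; C3: 1; C4: 3; C5: 2.
Total tree length = 11.

11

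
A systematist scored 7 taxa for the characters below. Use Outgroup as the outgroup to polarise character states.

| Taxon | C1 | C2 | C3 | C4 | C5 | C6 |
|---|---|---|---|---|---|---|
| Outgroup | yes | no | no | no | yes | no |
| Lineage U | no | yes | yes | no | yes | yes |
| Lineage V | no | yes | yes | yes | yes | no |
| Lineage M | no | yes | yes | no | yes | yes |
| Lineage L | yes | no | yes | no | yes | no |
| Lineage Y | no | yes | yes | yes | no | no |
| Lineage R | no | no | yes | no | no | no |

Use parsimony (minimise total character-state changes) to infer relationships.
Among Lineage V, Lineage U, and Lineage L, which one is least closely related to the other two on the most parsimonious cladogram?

Lineage L

Character polarity is set by the outgroup: the derived state is whichever differs from the outgroup's state, so for C1, C5 the derived state is 'no', and for the remaining characters it is 'yes'.
C1: derived state 'no' in Lineage M, Lineage R, Lineage U, Lineage V, and Lineage Y only — synapomorphy for {Lineage M, Lineage R, Lineage U, Lineage V, Lineage Y}.
C2 (derived state 'yes') is shared by Lineage M, Lineage U, Lineage V, and Lineage Y — a synapomorphy uniting that clade.
All ingroup taxa share the derived state 'yes' for C3; it defines the ingroup but does not resolve relationships within it.
C4: derived state 'yes' in Lineage V and Lineage Y only — synapomorphy for {Lineage V, Lineage Y}.
C5 groups Lineage R and Lineage Y, which is incompatible with the clades supported by the remaining characters; treating it as convergent (homoplasy) costs fewer steps than any alternative tree.
Only Lineage M and Lineage U show the derived state 'yes' for C6, supporting them as a clade.
Most parsimonious ingroup topology: ((((Lineage U,Lineage M),(Lineage V,Lineage Y)),Lineage R),Lineage L).
Lineage U and Lineage V share a more recent common ancestor with each other than either does with Lineage L, so Lineage L is the least closely related of the three.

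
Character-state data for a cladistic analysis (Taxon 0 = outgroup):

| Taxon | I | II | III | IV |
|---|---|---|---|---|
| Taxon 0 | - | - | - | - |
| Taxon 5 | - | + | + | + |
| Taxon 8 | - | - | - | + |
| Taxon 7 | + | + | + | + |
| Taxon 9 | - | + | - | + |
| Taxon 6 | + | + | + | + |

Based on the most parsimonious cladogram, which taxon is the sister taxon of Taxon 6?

The outgroup has state '-' for every character, so '+' is the derived state throughout.
I: derived state '+' in Taxon 6 and Taxon 7 only — synapomorphy for {Taxon 6, Taxon 7}.
II (derived state '+') is shared by Taxon 5, Taxon 6, Taxon 7, and Taxon 9 — a synapomorphy uniting that clade.
Only Taxon 5, Taxon 6, and Taxon 7 show the derived state '+' for III, supporting them as a clade.
All ingroup taxa share the derived state '+' for IV; it defines the ingroup but does not resolve relationships within it.
Most parsimonious ingroup topology: (((Taxon 5,(Taxon 7,Taxon 6)),Taxon 9),Taxon 8).
Taxon 6 and Taxon 7 form a cherry on this tree, so they are sister taxa.

Taxon 7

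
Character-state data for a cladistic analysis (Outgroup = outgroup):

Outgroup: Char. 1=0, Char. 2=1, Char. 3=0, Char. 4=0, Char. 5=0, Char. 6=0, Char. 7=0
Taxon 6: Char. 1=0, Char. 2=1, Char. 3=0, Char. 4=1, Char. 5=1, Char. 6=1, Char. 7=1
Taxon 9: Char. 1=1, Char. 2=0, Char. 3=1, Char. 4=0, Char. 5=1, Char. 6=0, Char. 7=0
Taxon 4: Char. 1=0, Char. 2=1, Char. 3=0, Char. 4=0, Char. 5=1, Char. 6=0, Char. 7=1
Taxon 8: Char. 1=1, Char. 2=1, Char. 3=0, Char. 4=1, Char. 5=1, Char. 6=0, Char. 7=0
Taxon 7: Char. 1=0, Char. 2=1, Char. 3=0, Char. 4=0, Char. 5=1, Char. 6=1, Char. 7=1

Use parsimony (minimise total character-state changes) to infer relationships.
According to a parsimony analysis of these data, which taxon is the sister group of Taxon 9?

Taxon 8

Character polarity is set by the outgroup: the derived state is whichever differs from the outgroup's state, so for Char. 2 the derived state is '0', and for the remaining characters it is '1'.
Only Taxon 8 and Taxon 9 show the derived state '1' for Char. 1, supporting them as a clade.
Char. 2: derived state '0' in Taxon 9 only — an autapomorphy, so it tells us nothing about relationships among taxa.
Char. 3: derived state '1' in Taxon 9 only — an autapomorphy, so it tells us nothing about relationships among taxa.
Char. 4 groups Taxon 6 and Taxon 8, which is incompatible with the clades supported by the remaining characters; treating it as convergent (homoplasy) costs fewer steps than any alternative tree.
All ingroup taxa share the derived state '1' for Char. 5; it defines the ingroup but does not resolve relationships within it.
Char. 6 (derived state '1') is shared by Taxon 6 and Taxon 7 — a synapomorphy uniting that clade.
Only Taxon 4, Taxon 6, and Taxon 7 show the derived state '1' for Char. 7, supporting them as a clade.
Most parsimonious ingroup topology: (((Taxon 6,Taxon 7),Taxon 4),(Taxon 9,Taxon 8)).
Taxon 9 and Taxon 8 form a cherry on this tree, so they are sister taxa.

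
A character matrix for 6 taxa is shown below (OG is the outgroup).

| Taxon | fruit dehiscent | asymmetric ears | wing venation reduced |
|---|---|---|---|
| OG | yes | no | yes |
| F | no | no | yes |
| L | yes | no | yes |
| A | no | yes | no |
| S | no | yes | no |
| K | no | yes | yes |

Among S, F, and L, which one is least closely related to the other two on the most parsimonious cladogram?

L

Character polarity is set by the outgroup: the derived state is whichever differs from the outgroup's state, so for fruit dehiscent, wing venation reduced the derived state is 'no', and for the remaining characters it is 'yes'.
fruit dehiscent (derived state 'no') is shared by A, F, K, and S — a synapomorphy uniting that clade.
asymmetric ears: derived state 'yes' in A, K, and S only — synapomorphy for {A, K, S}.
wing venation reduced (derived state 'no') is shared by A and S — a synapomorphy uniting that clade.
Most parsimonious ingroup topology: ((F,((A,S),K)),L).
S and F share a more recent common ancestor with each other than either does with L, so L is the least closely related of the three.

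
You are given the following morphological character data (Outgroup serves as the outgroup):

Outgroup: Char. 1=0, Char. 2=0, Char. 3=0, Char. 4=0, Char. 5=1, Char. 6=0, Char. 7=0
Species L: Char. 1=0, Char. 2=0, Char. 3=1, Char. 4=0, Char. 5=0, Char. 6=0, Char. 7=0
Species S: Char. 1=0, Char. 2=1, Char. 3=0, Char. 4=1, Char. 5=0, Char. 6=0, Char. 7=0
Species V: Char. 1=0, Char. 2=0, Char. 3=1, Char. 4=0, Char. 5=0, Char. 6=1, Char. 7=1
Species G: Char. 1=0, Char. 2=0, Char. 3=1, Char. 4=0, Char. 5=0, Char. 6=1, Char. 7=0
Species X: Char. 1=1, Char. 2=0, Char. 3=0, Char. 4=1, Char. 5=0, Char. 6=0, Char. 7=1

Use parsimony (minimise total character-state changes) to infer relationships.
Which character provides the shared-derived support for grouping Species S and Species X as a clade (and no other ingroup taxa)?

Character polarity is set by the outgroup: the derived state is whichever differs from the outgroup's state, so for Char. 5 the derived state is '0', and for the remaining characters it is '1'.
Char. 1: derived state '1' in Species X only — an autapomorphy, so it tells us nothing about relationships among taxa.
Char. 2 (derived state '1') is unique to Species S (autapomorphy; uninformative for grouping).
Char. 3: derived state '1' in Species G, Species L, and Species V only — synapomorphy for {Species G, Species L, Species V}.
Only Species S and Species X show the derived state '1' for Char. 4, supporting them as a clade.
All ingroup taxa share the derived state '0' for Char. 5; it defines the ingroup but does not resolve relationships within it.
Only Species G and Species V show the derived state '1' for Char. 6, supporting them as a clade.
Char. 7 (state '1') occurs in Species V and Species X but conflicts with the nesting implied by the other characters — most parsimoniously interpreted as homoplasy.
Most parsimonious ingroup topology: ((Species L,(Species V,Species G)),(Species S,Species X)).
The clade {Species S, Species X} is supported by Char. 4: its derived state '1' occurs in exactly those taxa and in no other taxon (including the outgroup).

Char. 4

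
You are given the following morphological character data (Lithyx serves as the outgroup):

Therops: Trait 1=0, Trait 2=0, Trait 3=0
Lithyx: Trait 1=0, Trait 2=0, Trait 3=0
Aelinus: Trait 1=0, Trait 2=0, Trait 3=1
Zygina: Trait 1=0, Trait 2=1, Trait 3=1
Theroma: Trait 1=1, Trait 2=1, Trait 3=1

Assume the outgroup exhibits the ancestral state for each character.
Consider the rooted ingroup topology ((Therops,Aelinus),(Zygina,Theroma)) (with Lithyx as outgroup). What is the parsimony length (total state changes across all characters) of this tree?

4

Map each character onto ((Therops,Aelinus),(Zygina,Theroma)) (rooted by Lithyx) and count the minimum state changes it requires (Fitch parsimony):
Trait 1: 1; Trait 2: 1; Trait 3: 2.
Total tree length = 4.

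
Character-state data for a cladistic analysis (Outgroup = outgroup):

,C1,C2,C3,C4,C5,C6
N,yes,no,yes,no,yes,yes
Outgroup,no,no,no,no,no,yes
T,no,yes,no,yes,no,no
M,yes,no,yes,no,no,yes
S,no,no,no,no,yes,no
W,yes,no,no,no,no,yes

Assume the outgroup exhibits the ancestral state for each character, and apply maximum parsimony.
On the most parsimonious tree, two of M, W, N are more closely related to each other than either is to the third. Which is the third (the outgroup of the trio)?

W

Character polarity is set by the outgroup: the derived state is whichever differs from the outgroup's state, so for C6 the derived state is 'no', and for the remaining characters it is 'yes'.
C1: derived state 'yes' in M, N, and W only — synapomorphy for {M, N, W}.
C2 (derived state 'yes') is unique to T (autapomorphy; uninformative for grouping).
C3 (derived state 'yes') is shared by M and N — a synapomorphy uniting that clade.
C4 (derived state 'yes') is unique to T (autapomorphy; uninformative for grouping).
C5 (state 'yes') occurs in N and S but conflicts with the nesting implied by the other characters — most parsimoniously interpreted as homoplasy.
C6: derived state 'no' in S and T only — synapomorphy for {S, T}.
Most parsimonious ingroup topology: ((W,(M,N)),(T,S)).
N and M share a more recent common ancestor with each other than either does with W, so W is the least closely related of the three.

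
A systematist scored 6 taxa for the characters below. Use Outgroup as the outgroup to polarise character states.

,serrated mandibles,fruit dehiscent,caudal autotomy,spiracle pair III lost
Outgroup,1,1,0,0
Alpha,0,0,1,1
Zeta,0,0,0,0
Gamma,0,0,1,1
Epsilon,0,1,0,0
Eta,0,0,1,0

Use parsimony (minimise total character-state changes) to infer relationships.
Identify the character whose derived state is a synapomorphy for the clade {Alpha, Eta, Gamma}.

Character polarity is set by the outgroup: the derived state is whichever differs from the outgroup's state, so for serrated mandibles, fruit dehiscent the derived state is '0', and for the remaining characters it is '1'.
All ingroup taxa share the derived state '0' for serrated mandibles; it defines the ingroup but does not resolve relationships within it.
Only Alpha, Eta, Gamma, and Zeta show the derived state '0' for fruit dehiscent, supporting them as a clade.
caudal autotomy: derived state '1' in Alpha, Eta, and Gamma only — synapomorphy for {Alpha, Eta, Gamma}.
Only Alpha and Gamma show the derived state '1' for spiracle pair III lost, supporting them as a clade.
Most parsimonious ingroup topology: ((((Alpha,Gamma),Eta),Zeta),Epsilon).
The clade {Alpha, Eta, Gamma} is supported by caudal autotomy: its derived state '1' occurs in exactly those taxa and in no other taxon (including the outgroup).

caudal autotomy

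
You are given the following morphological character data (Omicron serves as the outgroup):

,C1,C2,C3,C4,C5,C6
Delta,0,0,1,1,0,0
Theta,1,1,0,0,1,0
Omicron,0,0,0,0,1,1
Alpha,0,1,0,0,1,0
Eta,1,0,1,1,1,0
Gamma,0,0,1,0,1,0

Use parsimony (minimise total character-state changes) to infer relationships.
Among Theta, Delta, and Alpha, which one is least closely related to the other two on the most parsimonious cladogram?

Delta

Character polarity is set by the outgroup: the derived state is whichever differs from the outgroup's state, so for C5, C6 the derived state is '0', and for the remaining characters it is '1'.
C1 (state '1') occurs in Eta and Theta but conflicts with the nesting implied by the other characters — most parsimoniously interpreted as homoplasy.
Only Alpha and Theta show the derived state '1' for C2, supporting them as a clade.
Only Delta, Eta, and Gamma show the derived state '1' for C3, supporting them as a clade.
Only Delta and Eta show the derived state '1' for C4, supporting them as a clade.
C5 (derived state '0') is unique to Delta (autapomorphy; uninformative for grouping).
C6 (derived state '0') is shared by all ingroup taxa — unites the whole ingroup.
Most parsimonious ingroup topology: (((Delta,Eta),Gamma),(Alpha,Theta)).
Theta and Alpha share a more recent common ancestor with each other than either does with Delta, so Delta is the least closely related of the three.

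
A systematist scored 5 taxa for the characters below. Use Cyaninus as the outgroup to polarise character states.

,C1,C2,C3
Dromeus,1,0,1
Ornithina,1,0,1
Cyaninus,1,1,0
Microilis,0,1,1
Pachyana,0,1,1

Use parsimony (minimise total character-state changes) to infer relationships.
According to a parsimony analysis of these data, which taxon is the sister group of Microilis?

Pachyana

Character polarity is set by the outgroup: the derived state is whichever differs from the outgroup's state, so for C1, C2 the derived state is '0', and for the remaining characters it is '1'.
C1: derived state '0' in Microilis and Pachyana only — synapomorphy for {Microilis, Pachyana}.
C2: derived state '0' in Dromeus and Ornithina only — synapomorphy for {Dromeus, Ornithina}.
C3 (derived state '1') is shared by all ingroup taxa — unites the whole ingroup.
Most parsimonious ingroup topology: ((Microilis,Pachyana),(Ornithina,Dromeus)).
Microilis and Pachyana form a cherry on this tree, so they are sister taxa.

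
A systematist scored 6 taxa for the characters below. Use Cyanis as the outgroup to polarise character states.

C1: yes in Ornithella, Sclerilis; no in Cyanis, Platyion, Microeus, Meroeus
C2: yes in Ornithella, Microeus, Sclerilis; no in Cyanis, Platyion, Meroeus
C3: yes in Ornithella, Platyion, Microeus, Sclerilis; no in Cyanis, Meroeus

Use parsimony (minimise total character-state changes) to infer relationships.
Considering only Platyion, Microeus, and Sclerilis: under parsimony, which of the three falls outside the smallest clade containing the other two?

The outgroup has state 'no' for every character, so 'yes' is the derived state throughout.
Only Ornithella and Sclerilis show the derived state 'yes' for C1, supporting them as a clade.
C2: derived state 'yes' in Microeus, Ornithella, and Sclerilis only — synapomorphy for {Microeus, Ornithella, Sclerilis}.
C3: derived state 'yes' in Microeus, Ornithella, Platyion, and Sclerilis only — synapomorphy for {Microeus, Ornithella, Platyion, Sclerilis}.
Most parsimonious ingroup topology: ((((Ornithella,Sclerilis),Microeus),Platyion),Meroeus).
Microeus and Sclerilis share a more recent common ancestor with each other than either does with Platyion, so Platyion is the least closely related of the three.

Platyion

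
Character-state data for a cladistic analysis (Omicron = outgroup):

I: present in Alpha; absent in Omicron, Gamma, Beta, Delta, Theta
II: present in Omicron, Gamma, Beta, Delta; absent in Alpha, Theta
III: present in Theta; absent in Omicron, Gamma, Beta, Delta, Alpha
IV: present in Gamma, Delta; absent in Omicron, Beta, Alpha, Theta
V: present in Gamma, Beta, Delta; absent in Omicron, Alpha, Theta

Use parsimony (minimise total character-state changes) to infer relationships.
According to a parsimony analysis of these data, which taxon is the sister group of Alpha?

Character polarity is set by the outgroup: the derived state is whichever differs from the outgroup's state, so for II the derived state is 'absent', and for the remaining characters it is 'present'.
I: derived state 'present' in Alpha only — an autapomorphy, so it tells us nothing about relationships among taxa.
II: derived state 'absent' in Alpha and Theta only — synapomorphy for {Alpha, Theta}.
III: derived state 'present' in Theta only — an autapomorphy, so it tells us nothing about relationships among taxa.
Only Delta and Gamma show the derived state 'present' for IV, supporting them as a clade.
V: derived state 'present' in Beta, Delta, and Gamma only — synapomorphy for {Beta, Delta, Gamma}.
Most parsimonious ingroup topology: (((Gamma,Delta),Beta),(Alpha,Theta)).
Alpha and Theta form a cherry on this tree, so they are sister taxa.

Theta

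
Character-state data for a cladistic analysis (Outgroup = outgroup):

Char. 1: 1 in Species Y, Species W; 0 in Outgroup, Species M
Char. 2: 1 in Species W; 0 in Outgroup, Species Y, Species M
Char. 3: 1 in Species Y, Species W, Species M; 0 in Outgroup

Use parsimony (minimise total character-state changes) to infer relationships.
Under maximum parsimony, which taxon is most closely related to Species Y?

The outgroup has state '0' for every character, so '1' is the derived state throughout.
Char. 1: derived state '1' in Species W and Species Y only — synapomorphy for {Species W, Species Y}.
Char. 2: derived state '1' in Species W only — an autapomorphy, so it tells us nothing about relationships among taxa.
All ingroup taxa share the derived state '1' for Char. 3; it defines the ingroup but does not resolve relationships within it.
Most parsimonious ingroup topology: ((Species Y,Species W),Species M).
Species Y and Species W form a cherry on this tree, so they are sister taxa.

Species W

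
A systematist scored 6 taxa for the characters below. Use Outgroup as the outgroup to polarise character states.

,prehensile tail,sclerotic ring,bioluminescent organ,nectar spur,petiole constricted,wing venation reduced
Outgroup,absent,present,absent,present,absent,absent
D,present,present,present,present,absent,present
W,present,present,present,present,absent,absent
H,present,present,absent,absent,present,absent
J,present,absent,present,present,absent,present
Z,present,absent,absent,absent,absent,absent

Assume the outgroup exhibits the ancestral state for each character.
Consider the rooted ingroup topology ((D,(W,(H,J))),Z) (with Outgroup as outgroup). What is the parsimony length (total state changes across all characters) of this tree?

Map each character onto ((D,(W,(H,J))),Z) (rooted by Outgroup) and count the minimum state changes it requires (Fitch parsimony):
prehensile tail: 1; sclerotic ring: 2; bioluminescent organ: 2; nectar spur: 2; petiole constricted: 1; wing venation reduced: 2.
Total tree length = 10.

10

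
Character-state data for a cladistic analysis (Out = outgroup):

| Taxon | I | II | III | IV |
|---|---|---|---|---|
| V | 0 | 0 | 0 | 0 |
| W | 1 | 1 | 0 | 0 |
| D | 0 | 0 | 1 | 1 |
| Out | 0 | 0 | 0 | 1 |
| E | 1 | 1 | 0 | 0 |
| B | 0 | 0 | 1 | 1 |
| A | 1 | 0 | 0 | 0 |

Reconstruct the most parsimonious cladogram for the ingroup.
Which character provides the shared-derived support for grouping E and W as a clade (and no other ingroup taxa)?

II

Character polarity is set by the outgroup: the derived state is whichever differs from the outgroup's state, so for IV the derived state is '0', and for the remaining characters it is '1'.
I: derived state '1' in A, E, and W only — synapomorphy for {A, E, W}.
II (derived state '1') is shared by E and W — a synapomorphy uniting that clade.
III (derived state '1') is shared by B and D — a synapomorphy uniting that clade.
IV (derived state '0') is shared by A, E, V, and W — a synapomorphy uniting that clade.
Most parsimonious ingroup topology: ((D,B),(((E,W),A),V)).
The clade {E, W} is supported by II: its derived state '1' occurs in exactly those taxa and in no other taxon (including the outgroup).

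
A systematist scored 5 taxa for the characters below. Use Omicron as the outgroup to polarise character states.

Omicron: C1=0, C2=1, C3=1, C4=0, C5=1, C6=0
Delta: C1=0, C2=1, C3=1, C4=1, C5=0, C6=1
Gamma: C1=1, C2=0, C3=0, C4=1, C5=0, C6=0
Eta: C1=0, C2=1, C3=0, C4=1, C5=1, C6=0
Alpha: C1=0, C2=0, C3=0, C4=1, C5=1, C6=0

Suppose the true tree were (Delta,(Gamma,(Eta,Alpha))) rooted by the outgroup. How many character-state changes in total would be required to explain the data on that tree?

Map each character onto (Delta,(Gamma,(Eta,Alpha))) (rooted by Omicron) and count the minimum state changes it requires (Fitch parsimony):
C1: 1; C2: 2; C3: 1; C4: 1; C5: 2; C6: 1.
Total tree length = 8.

8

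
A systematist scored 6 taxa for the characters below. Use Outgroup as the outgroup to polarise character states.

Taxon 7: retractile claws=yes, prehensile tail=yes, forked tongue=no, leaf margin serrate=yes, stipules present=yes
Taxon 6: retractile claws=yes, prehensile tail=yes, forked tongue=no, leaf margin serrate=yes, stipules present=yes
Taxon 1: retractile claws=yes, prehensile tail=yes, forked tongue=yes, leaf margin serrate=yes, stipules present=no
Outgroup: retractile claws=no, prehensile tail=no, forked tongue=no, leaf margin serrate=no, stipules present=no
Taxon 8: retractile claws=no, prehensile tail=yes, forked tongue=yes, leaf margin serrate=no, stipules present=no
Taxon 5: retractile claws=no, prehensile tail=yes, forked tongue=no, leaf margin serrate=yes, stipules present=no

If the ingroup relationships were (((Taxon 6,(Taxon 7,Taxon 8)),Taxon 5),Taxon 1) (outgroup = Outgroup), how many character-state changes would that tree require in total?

Map each character onto (((Taxon 6,(Taxon 7,Taxon 8)),Taxon 5),Taxon 1) (rooted by Outgroup) and count the minimum state changes it requires (Fitch parsimony):
retractile claws: 3; prehensile tail: 1; forked tongue: 2; leaf margin serrate: 2; stipules present: 2.
Total tree length = 10.

10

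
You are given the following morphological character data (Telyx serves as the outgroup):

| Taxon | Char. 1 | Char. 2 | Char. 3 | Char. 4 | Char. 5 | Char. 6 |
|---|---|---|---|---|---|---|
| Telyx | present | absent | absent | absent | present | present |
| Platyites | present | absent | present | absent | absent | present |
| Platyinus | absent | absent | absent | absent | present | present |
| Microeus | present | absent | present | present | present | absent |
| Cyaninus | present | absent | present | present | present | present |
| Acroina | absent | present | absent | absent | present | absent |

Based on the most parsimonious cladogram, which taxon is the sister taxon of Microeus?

Cyaninus

Character polarity is set by the outgroup: the derived state is whichever differs from the outgroup's state, so for Char. 1, Char. 5, Char. 6 the derived state is 'absent', and for the remaining characters it is 'present'.
Char. 1: derived state 'absent' in Acroina and Platyinus only — synapomorphy for {Acroina, Platyinus}.
Char. 2 (derived state 'present') is unique to Acroina (autapomorphy; uninformative for grouping).
Only Cyaninus, Microeus, and Platyites show the derived state 'present' for Char. 3, supporting them as a clade.
Char. 4: derived state 'present' in Cyaninus and Microeus only — synapomorphy for {Cyaninus, Microeus}.
Char. 5: derived state 'absent' in Platyites only — an autapomorphy, so it tells us nothing about relationships among taxa.
Char. 6 groups Acroina and Microeus, which is incompatible with the clades supported by the remaining characters; treating it as convergent (homoplasy) costs fewer steps than any alternative tree.
Most parsimonious ingroup topology: ((Platyites,(Microeus,Cyaninus)),(Platyinus,Acroina)).
Microeus and Cyaninus form a cherry on this tree, so they are sister taxa.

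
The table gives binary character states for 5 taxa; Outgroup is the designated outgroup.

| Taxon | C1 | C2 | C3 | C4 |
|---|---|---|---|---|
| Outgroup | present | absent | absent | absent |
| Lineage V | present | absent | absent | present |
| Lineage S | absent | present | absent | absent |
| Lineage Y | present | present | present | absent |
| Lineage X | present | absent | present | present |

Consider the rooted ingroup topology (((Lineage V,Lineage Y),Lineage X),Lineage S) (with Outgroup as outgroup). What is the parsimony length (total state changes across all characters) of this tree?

Map each character onto (((Lineage V,Lineage Y),Lineage X),Lineage S) (rooted by Outgroup) and count the minimum state changes it requires (Fitch parsimony):
C1: 1; C2: 2; C3: 2; C4: 2.
Total tree length = 7.

7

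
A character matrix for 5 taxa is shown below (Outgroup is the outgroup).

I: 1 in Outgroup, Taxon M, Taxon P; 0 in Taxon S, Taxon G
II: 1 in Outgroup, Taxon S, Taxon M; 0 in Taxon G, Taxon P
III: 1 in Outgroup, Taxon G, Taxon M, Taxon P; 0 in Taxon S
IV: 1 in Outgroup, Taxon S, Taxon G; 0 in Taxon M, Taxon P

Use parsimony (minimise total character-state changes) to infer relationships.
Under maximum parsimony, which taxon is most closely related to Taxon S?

Taxon G

The outgroup has state '1' for every character, so '0' is the derived state throughout.
Only Taxon G and Taxon S show the derived state '0' for I, supporting them as a clade.
II groups Taxon G and Taxon P, which is incompatible with the clades supported by the remaining characters; treating it as convergent (homoplasy) costs fewer steps than any alternative tree.
III (derived state '0') is unique to Taxon S (autapomorphy; uninformative for grouping).
IV: derived state '0' in Taxon M and Taxon P only — synapomorphy for {Taxon M, Taxon P}.
Most parsimonious ingroup topology: ((Taxon S,Taxon G),(Taxon M,Taxon P)).
Taxon S and Taxon G form a cherry on this tree, so they are sister taxa.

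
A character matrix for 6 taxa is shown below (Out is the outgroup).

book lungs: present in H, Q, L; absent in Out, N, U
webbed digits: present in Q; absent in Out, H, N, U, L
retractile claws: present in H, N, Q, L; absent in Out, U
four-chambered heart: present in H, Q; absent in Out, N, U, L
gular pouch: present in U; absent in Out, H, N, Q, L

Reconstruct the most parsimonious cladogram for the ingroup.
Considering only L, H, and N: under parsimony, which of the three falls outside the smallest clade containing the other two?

The outgroup has state 'absent' for every character, so 'present' is the derived state throughout.
book lungs (derived state 'present') is shared by H, L, and Q — a synapomorphy uniting that clade.
webbed digits: derived state 'present' in Q only — an autapomorphy, so it tells us nothing about relationships among taxa.
Only H, L, N, and Q show the derived state 'present' for retractile claws, supporting them as a clade.
Only H and Q show the derived state 'present' for four-chambered heart, supporting them as a clade.
gular pouch (derived state 'present') is unique to U (autapomorphy; uninformative for grouping).
Most parsimonious ingroup topology: ((((H,Q),L),N),U).
L and H share a more recent common ancestor with each other than either does with N, so N is the least closely related of the three.

N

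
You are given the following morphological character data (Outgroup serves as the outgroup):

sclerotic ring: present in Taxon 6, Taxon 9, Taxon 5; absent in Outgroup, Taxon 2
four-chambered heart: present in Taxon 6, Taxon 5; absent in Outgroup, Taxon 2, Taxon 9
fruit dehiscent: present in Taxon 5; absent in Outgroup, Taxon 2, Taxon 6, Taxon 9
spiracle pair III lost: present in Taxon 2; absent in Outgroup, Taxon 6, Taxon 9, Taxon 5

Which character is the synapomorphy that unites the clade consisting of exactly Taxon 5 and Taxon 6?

The outgroup has state 'absent' for every character, so 'present' is the derived state throughout.
sclerotic ring (derived state 'present') is shared by Taxon 5, Taxon 6, and Taxon 9 — a synapomorphy uniting that clade.
four-chambered heart: derived state 'present' in Taxon 5 and Taxon 6 only — synapomorphy for {Taxon 5, Taxon 6}.
fruit dehiscent (derived state 'present') is unique to Taxon 5 (autapomorphy; uninformative for grouping).
spiracle pair III lost: derived state 'present' in Taxon 2 only — an autapomorphy, so it tells us nothing about relationships among taxa.
Most parsimonious ingroup topology: (Taxon 2,((Taxon 6,Taxon 5),Taxon 9)).
The clade {Taxon 5, Taxon 6} is supported by four-chambered heart: its derived state 'present' occurs in exactly those taxa and in no other taxon (including the outgroup).

four-chambered heart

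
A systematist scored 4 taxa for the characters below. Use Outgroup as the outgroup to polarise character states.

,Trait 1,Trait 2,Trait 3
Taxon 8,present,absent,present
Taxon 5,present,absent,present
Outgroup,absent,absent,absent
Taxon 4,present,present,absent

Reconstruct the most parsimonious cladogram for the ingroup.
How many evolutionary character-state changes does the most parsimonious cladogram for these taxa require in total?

3

The outgroup has state 'absent' for every character, so 'present' is the derived state throughout.
Trait 1 (derived state 'present') is shared by all ingroup taxa — unites the whole ingroup.
Trait 2 (derived state 'present') is unique to Taxon 4 (autapomorphy; uninformative for grouping).
Trait 3: derived state 'present' in Taxon 5 and Taxon 8 only — synapomorphy for {Taxon 5, Taxon 8}.
Most parsimonious ingroup topology: (Taxon 4,(Taxon 5,Taxon 8)).
Changes per character on this tree: Trait 1: 1; Trait 2: 1; Trait 3: 1.
Total = 3.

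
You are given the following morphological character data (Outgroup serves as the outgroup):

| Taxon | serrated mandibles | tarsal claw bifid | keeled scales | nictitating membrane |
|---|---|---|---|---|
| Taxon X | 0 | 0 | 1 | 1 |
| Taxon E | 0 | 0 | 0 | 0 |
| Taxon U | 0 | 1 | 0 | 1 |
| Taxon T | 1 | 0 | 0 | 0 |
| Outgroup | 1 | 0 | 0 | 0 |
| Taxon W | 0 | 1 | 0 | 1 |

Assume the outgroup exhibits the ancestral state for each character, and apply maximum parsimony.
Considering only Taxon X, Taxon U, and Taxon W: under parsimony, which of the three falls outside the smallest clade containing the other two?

Character polarity is set by the outgroup: the derived state is whichever differs from the outgroup's state, so for serrated mandibles the derived state is '0', and for the remaining characters it is '1'.
Only Taxon E, Taxon U, Taxon W, and Taxon X show the derived state '0' for serrated mandibles, supporting them as a clade.
tarsal claw bifid (derived state '1') is shared by Taxon U and Taxon W — a synapomorphy uniting that clade.
keeled scales (derived state '1') is unique to Taxon X (autapomorphy; uninformative for grouping).
nictitating membrane (derived state '1') is shared by Taxon U, Taxon W, and Taxon X — a synapomorphy uniting that clade.
Most parsimonious ingroup topology: (Taxon T,(((Taxon W,Taxon U),Taxon X),Taxon E)).
Taxon U and Taxon W share a more recent common ancestor with each other than either does with Taxon X, so Taxon X is the least closely related of the three.

Taxon X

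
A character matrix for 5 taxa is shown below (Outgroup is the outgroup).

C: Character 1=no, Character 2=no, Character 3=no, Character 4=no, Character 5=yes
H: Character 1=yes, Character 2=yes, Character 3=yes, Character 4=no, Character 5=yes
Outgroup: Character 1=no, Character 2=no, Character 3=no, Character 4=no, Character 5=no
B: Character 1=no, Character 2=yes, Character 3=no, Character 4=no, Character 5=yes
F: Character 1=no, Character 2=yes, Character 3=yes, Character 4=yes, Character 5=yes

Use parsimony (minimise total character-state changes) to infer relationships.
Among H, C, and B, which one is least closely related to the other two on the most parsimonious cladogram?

C

The outgroup has state 'no' for every character, so 'yes' is the derived state throughout.
Character 1 (derived state 'yes') is unique to H (autapomorphy; uninformative for grouping).
Only B, F, and H show the derived state 'yes' for Character 2, supporting them as a clade.
Only F and H show the derived state 'yes' for Character 3, supporting them as a clade.
Character 4: derived state 'yes' in F only — an autapomorphy, so it tells us nothing about relationships among taxa.
All ingroup taxa share the derived state 'yes' for Character 5; it defines the ingroup but does not resolve relationships within it.
Most parsimonious ingroup topology: ((B,(F,H)),C).
B and H share a more recent common ancestor with each other than either does with C, so C is the least closely related of the three.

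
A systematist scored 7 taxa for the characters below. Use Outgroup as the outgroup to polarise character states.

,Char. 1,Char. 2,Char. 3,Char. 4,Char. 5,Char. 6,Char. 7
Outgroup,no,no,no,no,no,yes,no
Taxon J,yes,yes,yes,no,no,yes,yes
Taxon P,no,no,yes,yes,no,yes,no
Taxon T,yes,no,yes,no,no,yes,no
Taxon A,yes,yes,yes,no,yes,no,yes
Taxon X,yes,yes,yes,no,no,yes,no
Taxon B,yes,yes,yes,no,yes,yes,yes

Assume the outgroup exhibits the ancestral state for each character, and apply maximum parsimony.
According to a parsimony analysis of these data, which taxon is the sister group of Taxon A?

Character polarity is set by the outgroup: the derived state is whichever differs from the outgroup's state, so for Char. 6 the derived state is 'no', and for the remaining characters it is 'yes'.
Only Taxon A, Taxon B, Taxon J, Taxon T, and Taxon X show the derived state 'yes' for Char. 1, supporting them as a clade.
Only Taxon A, Taxon B, Taxon J, and Taxon X show the derived state 'yes' for Char. 2, supporting them as a clade.
Char. 3 (derived state 'yes') is shared by all ingroup taxa — unites the whole ingroup.
Char. 4 (derived state 'yes') is unique to Taxon P (autapomorphy; uninformative for grouping).
Char. 5: derived state 'yes' in Taxon A and Taxon B only — synapomorphy for {Taxon A, Taxon B}.
Char. 6: derived state 'no' in Taxon A only — an autapomorphy, so it tells us nothing about relationships among taxa.
Char. 7 (derived state 'yes') is shared by Taxon A, Taxon B, and Taxon J — a synapomorphy uniting that clade.
Most parsimonious ingroup topology: ((((Taxon J,(Taxon A,Taxon B)),Taxon X),Taxon T),Taxon P).
Taxon A and Taxon B form a cherry on this tree, so they are sister taxa.

Taxon B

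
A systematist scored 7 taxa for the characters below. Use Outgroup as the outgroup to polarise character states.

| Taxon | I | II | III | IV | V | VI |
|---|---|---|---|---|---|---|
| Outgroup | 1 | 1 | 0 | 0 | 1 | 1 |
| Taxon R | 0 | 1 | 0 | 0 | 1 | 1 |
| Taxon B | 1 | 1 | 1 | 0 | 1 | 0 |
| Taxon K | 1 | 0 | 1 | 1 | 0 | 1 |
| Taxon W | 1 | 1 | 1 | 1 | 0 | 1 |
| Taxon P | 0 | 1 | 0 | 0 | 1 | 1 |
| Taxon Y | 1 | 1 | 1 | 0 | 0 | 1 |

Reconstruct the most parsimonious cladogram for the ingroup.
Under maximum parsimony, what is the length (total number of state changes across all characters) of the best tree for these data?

Character polarity is set by the outgroup: the derived state is whichever differs from the outgroup's state, so for I, II, V, VI the derived state is '0', and for the remaining characters it is '1'.
I: derived state '0' in Taxon P and Taxon R only — synapomorphy for {Taxon P, Taxon R}.
II: derived state '0' in Taxon K only — an autapomorphy, so it tells us nothing about relationships among taxa.
III (derived state '1') is shared by Taxon B, Taxon K, Taxon W, and Taxon Y — a synapomorphy uniting that clade.
IV (derived state '1') is shared by Taxon K and Taxon W — a synapomorphy uniting that clade.
Only Taxon K, Taxon W, and Taxon Y show the derived state '0' for V, supporting them as a clade.
VI (derived state '0') is unique to Taxon B (autapomorphy; uninformative for grouping).
Most parsimonious ingroup topology: ((Taxon R,Taxon P),(Taxon B,((Taxon K,Taxon W),Taxon Y))).
Changes per character on this tree: I: 1; II: 1; III: 1; IV: 1; V: 1; VI: 1.
Total = 6.

6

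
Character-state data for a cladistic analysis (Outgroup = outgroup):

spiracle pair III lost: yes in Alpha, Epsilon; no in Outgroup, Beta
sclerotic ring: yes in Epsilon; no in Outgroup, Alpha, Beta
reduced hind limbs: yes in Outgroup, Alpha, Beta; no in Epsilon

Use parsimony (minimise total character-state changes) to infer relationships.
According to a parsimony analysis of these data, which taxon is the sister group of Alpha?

Epsilon

Character polarity is set by the outgroup: the derived state is whichever differs from the outgroup's state, so for reduced hind limbs the derived state is 'no', and for the remaining characters it is 'yes'.
spiracle pair III lost (derived state 'yes') is shared by Alpha and Epsilon — a synapomorphy uniting that clade.
sclerotic ring (derived state 'yes') is unique to Epsilon (autapomorphy; uninformative for grouping).
reduced hind limbs (derived state 'no') is unique to Epsilon (autapomorphy; uninformative for grouping).
Most parsimonious ingroup topology: ((Alpha,Epsilon),Beta).
Alpha and Epsilon form a cherry on this tree, so they are sister taxa.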